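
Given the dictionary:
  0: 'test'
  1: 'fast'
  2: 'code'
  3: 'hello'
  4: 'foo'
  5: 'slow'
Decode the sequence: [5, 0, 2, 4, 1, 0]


Look up each index in the dictionary:
  5 -> 'slow'
  0 -> 'test'
  2 -> 'code'
  4 -> 'foo'
  1 -> 'fast'
  0 -> 'test'

Decoded: "slow test code foo fast test"


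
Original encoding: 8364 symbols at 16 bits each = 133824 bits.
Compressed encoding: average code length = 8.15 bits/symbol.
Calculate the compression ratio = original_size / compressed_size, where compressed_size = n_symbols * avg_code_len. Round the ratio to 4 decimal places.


original_size = n_symbols * orig_bits = 8364 * 16 = 133824 bits
compressed_size = n_symbols * avg_code_len = 8364 * 8.15 = 68166.6 bits
ratio = original_size / compressed_size = 133824 / 68166.6 = 1.9632

Compression ratio = 1.9632


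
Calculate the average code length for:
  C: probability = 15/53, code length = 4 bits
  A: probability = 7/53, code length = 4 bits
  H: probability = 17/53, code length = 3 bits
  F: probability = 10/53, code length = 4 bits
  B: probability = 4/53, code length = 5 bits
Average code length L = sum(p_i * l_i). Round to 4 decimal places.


Weighted contributions p_i * l_i:
  C: (15/53) * 4 = 60/53
  A: (7/53) * 4 = 28/53
  H: (17/53) * 3 = 51/53
  F: (10/53) * 4 = 40/53
  B: (4/53) * 5 = 20/53
Sum = (60 + 28 + 51 + 40 + 20)/53 = 199/53

L = 199/53 = 3.7547 bits/symbol


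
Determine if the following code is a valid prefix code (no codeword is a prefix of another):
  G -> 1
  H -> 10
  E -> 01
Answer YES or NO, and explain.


Checking each pair (does one codeword prefix another?):
  G='1' vs H='10': prefix -- VIOLATION

NO -- this is NOT a valid prefix code. G (1) is a prefix of H (10).


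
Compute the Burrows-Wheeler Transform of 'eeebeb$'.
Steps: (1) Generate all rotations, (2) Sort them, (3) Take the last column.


Rotations (sorted):
  0: $eeebeb -> last char: b
  1: b$eeebe -> last char: e
  2: beb$eee -> last char: e
  3: eb$eeeb -> last char: b
  4: ebeb$ee -> last char: e
  5: eebeb$e -> last char: e
  6: eeebeb$ -> last char: $


BWT = beebee$


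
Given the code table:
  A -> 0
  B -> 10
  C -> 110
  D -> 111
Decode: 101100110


Decoding:
10 -> B
110 -> C
0 -> A
110 -> C


Result: BCAC


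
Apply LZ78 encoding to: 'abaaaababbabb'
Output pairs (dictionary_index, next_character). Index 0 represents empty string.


LZ78 encoding steps:
Dictionary: {0: ''}
Step 1: w='' (idx 0), next='a' -> output (0, 'a'), add 'a' as idx 1
Step 2: w='' (idx 0), next='b' -> output (0, 'b'), add 'b' as idx 2
Step 3: w='a' (idx 1), next='a' -> output (1, 'a'), add 'aa' as idx 3
Step 4: w='aa' (idx 3), next='b' -> output (3, 'b'), add 'aab' as idx 4
Step 5: w='a' (idx 1), next='b' -> output (1, 'b'), add 'ab' as idx 5
Step 6: w='b' (idx 2), next='a' -> output (2, 'a'), add 'ba' as idx 6
Step 7: w='b' (idx 2), next='b' -> output (2, 'b'), add 'bb' as idx 7


Encoded: [(0, 'a'), (0, 'b'), (1, 'a'), (3, 'b'), (1, 'b'), (2, 'a'), (2, 'b')]


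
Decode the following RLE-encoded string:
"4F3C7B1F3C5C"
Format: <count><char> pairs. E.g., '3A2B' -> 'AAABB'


Expanding each <count><char> pair:
  4F -> 'FFFF'
  3C -> 'CCC'
  7B -> 'BBBBBBB'
  1F -> 'F'
  3C -> 'CCC'
  5C -> 'CCCCC'

Decoded = FFFFCCCBBBBBBBFCCCCCCCC


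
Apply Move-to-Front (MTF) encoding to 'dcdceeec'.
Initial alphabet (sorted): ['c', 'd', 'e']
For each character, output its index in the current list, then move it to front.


MTF encoding:
'd': index 1 in ['c', 'd', 'e'] -> ['d', 'c', 'e']
'c': index 1 in ['d', 'c', 'e'] -> ['c', 'd', 'e']
'd': index 1 in ['c', 'd', 'e'] -> ['d', 'c', 'e']
'c': index 1 in ['d', 'c', 'e'] -> ['c', 'd', 'e']
'e': index 2 in ['c', 'd', 'e'] -> ['e', 'c', 'd']
'e': index 0 in ['e', 'c', 'd'] -> ['e', 'c', 'd']
'e': index 0 in ['e', 'c', 'd'] -> ['e', 'c', 'd']
'c': index 1 in ['e', 'c', 'd'] -> ['c', 'e', 'd']


Output: [1, 1, 1, 1, 2, 0, 0, 1]


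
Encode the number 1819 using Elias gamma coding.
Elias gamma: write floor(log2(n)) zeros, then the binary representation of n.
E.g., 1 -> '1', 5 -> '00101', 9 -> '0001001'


num_bits = floor(log2(1819)) + 1 = 11
leading_zeros = num_bits - 1 = 10
binary(1819) = 11100011011

Elias gamma(1819) = '0000000000' + '11100011011' = 000000000011100011011 (21 bits)


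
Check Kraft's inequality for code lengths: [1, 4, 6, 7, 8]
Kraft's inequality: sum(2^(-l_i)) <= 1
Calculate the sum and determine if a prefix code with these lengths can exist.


Sum = 2^(-1) + 2^(-4) + 2^(-6) + 2^(-7) + 2^(-8)
    = 0.5 + 0.0625 + 0.015625 + 0.0078125 + 0.00390625
    = 151/256 = 0.58984375
Since 0.58984375 <= 1, Kraft's inequality IS satisfied.
A prefix code with these lengths CAN exist.

Kraft sum = 0.58984375. Satisfied.


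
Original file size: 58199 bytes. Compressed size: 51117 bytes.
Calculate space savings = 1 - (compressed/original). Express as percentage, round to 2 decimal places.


ratio = compressed/original = 51117/58199 = 0.878314
savings = 1 - ratio = 1 - 0.878314 = 0.121686
as a percentage: 0.121686 * 100 = 12.17%

Space savings = 1 - 51117/58199 = 12.17%


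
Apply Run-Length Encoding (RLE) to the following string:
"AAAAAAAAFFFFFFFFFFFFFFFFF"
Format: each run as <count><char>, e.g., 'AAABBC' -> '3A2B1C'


Scanning runs left to right:
  i=0: run of 'A' x 8 -> '8A'
  i=8: run of 'F' x 17 -> '17F'

RLE = 8A17F


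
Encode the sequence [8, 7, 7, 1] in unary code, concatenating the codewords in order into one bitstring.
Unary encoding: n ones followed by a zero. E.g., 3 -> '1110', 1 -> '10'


Encode each number as n ones followed by a terminating 0:
  8 -> 111111110 (9 bits)
  7 -> 11111110 (8 bits)
  7 -> 11111110 (8 bits)
  1 -> 10 (2 bits)
Total length = 9 + 8 + 8 + 2 = 27 bits.

Unary([8, 7, 7, 1]) = 111111110111111101111111010 (27 bits)


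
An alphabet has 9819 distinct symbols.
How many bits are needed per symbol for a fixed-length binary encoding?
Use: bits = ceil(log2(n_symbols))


log2(9819) = 13.2614
Bracket: 2^13 = 8192 < 9819 <= 2^14 = 16384
So ceil(log2(9819)) = 14

bits = ceil(log2(9819)) = ceil(13.2614) = 14 bits


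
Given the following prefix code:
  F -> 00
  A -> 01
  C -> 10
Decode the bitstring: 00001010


Decoding step by step:
Bits 00 -> F
Bits 00 -> F
Bits 10 -> C
Bits 10 -> C


Decoded message: FFCC


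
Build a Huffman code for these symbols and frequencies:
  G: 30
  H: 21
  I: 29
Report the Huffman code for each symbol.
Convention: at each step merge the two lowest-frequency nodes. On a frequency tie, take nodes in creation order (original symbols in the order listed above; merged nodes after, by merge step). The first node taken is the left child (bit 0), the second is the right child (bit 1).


Huffman tree construction:
Step 1: Merge H(21) + I(29) = 50
Step 2: Merge G(30) + (H+I)(50) = 80
Read each symbol's code off the tree from the root (left child = 0, right child = 1).

Codes:
  G: 0 (length 1)
  H: 10 (length 2)
  I: 11 (length 2)
Average code length: 130/80 = 1.6250 bits/symbol


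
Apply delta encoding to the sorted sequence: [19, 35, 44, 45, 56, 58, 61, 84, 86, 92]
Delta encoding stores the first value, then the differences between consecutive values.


First value: 19
Deltas:
  35 - 19 = 16
  44 - 35 = 9
  45 - 44 = 1
  56 - 45 = 11
  58 - 56 = 2
  61 - 58 = 3
  84 - 61 = 23
  86 - 84 = 2
  92 - 86 = 6


Delta encoded: [19, 16, 9, 1, 11, 2, 3, 23, 2, 6]


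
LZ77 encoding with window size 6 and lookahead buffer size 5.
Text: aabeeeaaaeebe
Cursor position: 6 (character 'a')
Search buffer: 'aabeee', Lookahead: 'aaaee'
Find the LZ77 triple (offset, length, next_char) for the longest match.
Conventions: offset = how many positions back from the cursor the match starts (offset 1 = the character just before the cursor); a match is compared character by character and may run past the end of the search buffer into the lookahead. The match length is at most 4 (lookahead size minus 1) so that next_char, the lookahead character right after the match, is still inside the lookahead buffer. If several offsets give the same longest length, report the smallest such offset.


Try each offset into the search buffer:
  offset=1 (pos 5, char 'e'): match length 0
  offset=2 (pos 4, char 'e'): match length 0
  offset=3 (pos 3, char 'e'): match length 0
  offset=4 (pos 2, char 'b'): match length 0
  offset=5 (pos 1, char 'a'): match length 1
  offset=6 (pos 0, char 'a'): match length 2
Longest match has length 2 at offset 6.
next_char = character at position 6 + 2 = 8 -> 'a'

Best match: offset=6, length=2 (matching 'aa' starting at position 0)
LZ77 triple: (6, 2, 'a')


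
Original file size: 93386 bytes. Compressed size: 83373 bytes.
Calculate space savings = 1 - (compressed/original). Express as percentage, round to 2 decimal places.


ratio = compressed/original = 83373/93386 = 0.892778
savings = 1 - ratio = 1 - 0.892778 = 0.107222
as a percentage: 0.107222 * 100 = 10.72%

Space savings = 1 - 83373/93386 = 10.72%


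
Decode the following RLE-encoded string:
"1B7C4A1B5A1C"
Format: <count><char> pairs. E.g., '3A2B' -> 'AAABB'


Expanding each <count><char> pair:
  1B -> 'B'
  7C -> 'CCCCCCC'
  4A -> 'AAAA'
  1B -> 'B'
  5A -> 'AAAAA'
  1C -> 'C'

Decoded = BCCCCCCCAAAABAAAAAC


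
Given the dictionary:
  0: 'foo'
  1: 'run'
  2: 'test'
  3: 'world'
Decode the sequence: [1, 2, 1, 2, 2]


Look up each index in the dictionary:
  1 -> 'run'
  2 -> 'test'
  1 -> 'run'
  2 -> 'test'
  2 -> 'test'

Decoded: "run test run test test"


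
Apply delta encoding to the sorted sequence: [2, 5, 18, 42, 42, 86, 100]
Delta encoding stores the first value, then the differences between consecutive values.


First value: 2
Deltas:
  5 - 2 = 3
  18 - 5 = 13
  42 - 18 = 24
  42 - 42 = 0
  86 - 42 = 44
  100 - 86 = 14


Delta encoded: [2, 3, 13, 24, 0, 44, 14]


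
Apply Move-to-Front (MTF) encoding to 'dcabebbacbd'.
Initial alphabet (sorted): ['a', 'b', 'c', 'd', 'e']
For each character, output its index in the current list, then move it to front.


MTF encoding:
'd': index 3 in ['a', 'b', 'c', 'd', 'e'] -> ['d', 'a', 'b', 'c', 'e']
'c': index 3 in ['d', 'a', 'b', 'c', 'e'] -> ['c', 'd', 'a', 'b', 'e']
'a': index 2 in ['c', 'd', 'a', 'b', 'e'] -> ['a', 'c', 'd', 'b', 'e']
'b': index 3 in ['a', 'c', 'd', 'b', 'e'] -> ['b', 'a', 'c', 'd', 'e']
'e': index 4 in ['b', 'a', 'c', 'd', 'e'] -> ['e', 'b', 'a', 'c', 'd']
'b': index 1 in ['e', 'b', 'a', 'c', 'd'] -> ['b', 'e', 'a', 'c', 'd']
'b': index 0 in ['b', 'e', 'a', 'c', 'd'] -> ['b', 'e', 'a', 'c', 'd']
'a': index 2 in ['b', 'e', 'a', 'c', 'd'] -> ['a', 'b', 'e', 'c', 'd']
'c': index 3 in ['a', 'b', 'e', 'c', 'd'] -> ['c', 'a', 'b', 'e', 'd']
'b': index 2 in ['c', 'a', 'b', 'e', 'd'] -> ['b', 'c', 'a', 'e', 'd']
'd': index 4 in ['b', 'c', 'a', 'e', 'd'] -> ['d', 'b', 'c', 'a', 'e']


Output: [3, 3, 2, 3, 4, 1, 0, 2, 3, 2, 4]


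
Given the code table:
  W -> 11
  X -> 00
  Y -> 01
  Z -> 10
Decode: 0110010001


Decoding:
01 -> Y
10 -> Z
01 -> Y
00 -> X
01 -> Y


Result: YZYXY


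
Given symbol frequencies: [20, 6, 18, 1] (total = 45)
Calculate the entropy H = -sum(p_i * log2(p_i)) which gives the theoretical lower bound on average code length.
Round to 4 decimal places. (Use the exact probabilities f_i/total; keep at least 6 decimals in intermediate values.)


Per-symbol terms -p_i * log2(p_i) with p_i = f_i/45:
  p = 20/45 = 0.444444: log2(p) = -1.169925, -p*log2(p) = 0.519967
  p = 6/45 = 0.133333: log2(p) = -2.906891, -p*log2(p) = 0.387585
  p = 18/45 = 0.400000: log2(p) = -1.321928, -p*log2(p) = 0.528771
  p = 1/45 = 0.022222: log2(p) = -5.491853, -p*log2(p) = 0.122041
H = 0.519967 + 0.387585 + 0.528771 + 0.122041 = 1.558364

H = 1.5584 bits/symbol


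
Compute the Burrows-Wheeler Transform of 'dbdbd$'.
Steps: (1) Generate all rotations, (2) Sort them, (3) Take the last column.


Rotations (sorted):
  0: $dbdbd -> last char: d
  1: bd$dbd -> last char: d
  2: bdbd$d -> last char: d
  3: d$dbdb -> last char: b
  4: dbd$db -> last char: b
  5: dbdbd$ -> last char: $


BWT = dddbb$


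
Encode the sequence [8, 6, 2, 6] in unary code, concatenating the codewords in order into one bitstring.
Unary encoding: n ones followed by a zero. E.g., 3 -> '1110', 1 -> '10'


Encode each number as n ones followed by a terminating 0:
  8 -> 111111110 (9 bits)
  6 -> 1111110 (7 bits)
  2 -> 110 (3 bits)
  6 -> 1111110 (7 bits)
Total length = 9 + 7 + 3 + 7 = 26 bits.

Unary([8, 6, 2, 6]) = 11111111011111101101111110 (26 bits)


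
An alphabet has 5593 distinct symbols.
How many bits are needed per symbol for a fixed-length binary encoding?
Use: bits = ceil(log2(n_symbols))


log2(5593) = 12.4494
Bracket: 2^12 = 4096 < 5593 <= 2^13 = 8192
So ceil(log2(5593)) = 13

bits = ceil(log2(5593)) = ceil(12.4494) = 13 bits


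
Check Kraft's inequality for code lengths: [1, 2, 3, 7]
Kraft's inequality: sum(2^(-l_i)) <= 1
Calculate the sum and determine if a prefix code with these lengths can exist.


Sum = 2^(-1) + 2^(-2) + 2^(-3) + 2^(-7)
    = 0.5 + 0.25 + 0.125 + 0.0078125
    = 113/128 = 0.8828125
Since 0.8828125 <= 1, Kraft's inequality IS satisfied.
A prefix code with these lengths CAN exist.

Kraft sum = 0.8828125. Satisfied.


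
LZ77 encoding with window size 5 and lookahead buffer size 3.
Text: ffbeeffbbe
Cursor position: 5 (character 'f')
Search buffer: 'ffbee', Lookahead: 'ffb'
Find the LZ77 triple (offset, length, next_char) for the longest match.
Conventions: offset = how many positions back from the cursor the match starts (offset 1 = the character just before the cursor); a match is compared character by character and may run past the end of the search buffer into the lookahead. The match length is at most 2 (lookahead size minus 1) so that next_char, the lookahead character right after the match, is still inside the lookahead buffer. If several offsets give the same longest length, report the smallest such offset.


Try each offset into the search buffer:
  offset=1 (pos 4, char 'e'): match length 0
  offset=2 (pos 3, char 'e'): match length 0
  offset=3 (pos 2, char 'b'): match length 0
  offset=4 (pos 1, char 'f'): match length 1
  offset=5 (pos 0, char 'f'): match length 2
Longest match has length 2 at offset 5.
next_char = character at position 5 + 2 = 7 -> 'b'

Best match: offset=5, length=2 (matching 'ff' starting at position 0)
LZ77 triple: (5, 2, 'b')


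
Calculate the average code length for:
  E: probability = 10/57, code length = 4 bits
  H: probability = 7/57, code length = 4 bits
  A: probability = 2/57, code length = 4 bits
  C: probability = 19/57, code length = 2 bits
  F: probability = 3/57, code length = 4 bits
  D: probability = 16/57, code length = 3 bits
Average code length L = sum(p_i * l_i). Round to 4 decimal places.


Weighted contributions p_i * l_i:
  E: (10/57) * 4 = 40/57
  H: (7/57) * 4 = 28/57
  A: (2/57) * 4 = 8/57
  C: (19/57) * 2 = 38/57
  F: (3/57) * 4 = 12/57
  D: (16/57) * 3 = 48/57
Sum = (40 + 28 + 8 + 38 + 12 + 48)/57 = 174/57

L = 174/57 = 3.0526 bits/symbol


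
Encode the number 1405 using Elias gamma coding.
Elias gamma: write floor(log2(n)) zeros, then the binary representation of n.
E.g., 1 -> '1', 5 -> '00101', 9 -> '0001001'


num_bits = floor(log2(1405)) + 1 = 11
leading_zeros = num_bits - 1 = 10
binary(1405) = 10101111101

Elias gamma(1405) = '0000000000' + '10101111101' = 000000000010101111101 (21 bits)


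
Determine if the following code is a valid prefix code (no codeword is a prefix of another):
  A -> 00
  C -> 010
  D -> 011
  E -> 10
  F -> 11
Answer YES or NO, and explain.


Checking each pair (does one codeword prefix another?):
  A='00' vs C='010': no prefix
  A='00' vs D='011': no prefix
  A='00' vs E='10': no prefix
  A='00' vs F='11': no prefix
  C='010' vs A='00': no prefix
  C='010' vs D='011': no prefix
  C='010' vs E='10': no prefix
  C='010' vs F='11': no prefix
  D='011' vs A='00': no prefix
  D='011' vs C='010': no prefix
  D='011' vs E='10': no prefix
  D='011' vs F='11': no prefix
  E='10' vs A='00': no prefix
  E='10' vs C='010': no prefix
  E='10' vs D='011': no prefix
  E='10' vs F='11': no prefix
  F='11' vs A='00': no prefix
  F='11' vs C='010': no prefix
  F='11' vs D='011': no prefix
  F='11' vs E='10': no prefix
No violation found over all pairs.

YES -- this is a valid prefix code. No codeword is a prefix of any other codeword.


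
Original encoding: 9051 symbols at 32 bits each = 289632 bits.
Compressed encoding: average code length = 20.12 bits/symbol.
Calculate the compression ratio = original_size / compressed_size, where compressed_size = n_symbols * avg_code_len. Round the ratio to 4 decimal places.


original_size = n_symbols * orig_bits = 9051 * 32 = 289632 bits
compressed_size = n_symbols * avg_code_len = 9051 * 20.12 = 182106.12 bits
ratio = original_size / compressed_size = 289632 / 182106.12 = 1.5905

Compression ratio = 1.5905


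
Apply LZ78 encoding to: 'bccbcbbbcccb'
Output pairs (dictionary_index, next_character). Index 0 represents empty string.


LZ78 encoding steps:
Dictionary: {0: ''}
Step 1: w='' (idx 0), next='b' -> output (0, 'b'), add 'b' as idx 1
Step 2: w='' (idx 0), next='c' -> output (0, 'c'), add 'c' as idx 2
Step 3: w='c' (idx 2), next='b' -> output (2, 'b'), add 'cb' as idx 3
Step 4: w='cb' (idx 3), next='b' -> output (3, 'b'), add 'cbb' as idx 4
Step 5: w='b' (idx 1), next='c' -> output (1, 'c'), add 'bc' as idx 5
Step 6: w='c' (idx 2), next='c' -> output (2, 'c'), add 'cc' as idx 6
Step 7: w='b' (idx 1), end of input -> output (1, '')


Encoded: [(0, 'b'), (0, 'c'), (2, 'b'), (3, 'b'), (1, 'c'), (2, 'c'), (1, '')]


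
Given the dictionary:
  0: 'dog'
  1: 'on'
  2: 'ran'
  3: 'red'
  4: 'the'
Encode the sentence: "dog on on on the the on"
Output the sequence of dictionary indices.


Look up each word in the dictionary:
  'dog' -> 0
  'on' -> 1
  'on' -> 1
  'on' -> 1
  'the' -> 4
  'the' -> 4
  'on' -> 1

Encoded: [0, 1, 1, 1, 4, 4, 1]


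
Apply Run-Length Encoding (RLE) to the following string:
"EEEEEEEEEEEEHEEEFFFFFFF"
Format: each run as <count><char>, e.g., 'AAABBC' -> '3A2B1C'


Scanning runs left to right:
  i=0: run of 'E' x 12 -> '12E'
  i=12: run of 'H' x 1 -> '1H'
  i=13: run of 'E' x 3 -> '3E'
  i=16: run of 'F' x 7 -> '7F'

RLE = 12E1H3E7F


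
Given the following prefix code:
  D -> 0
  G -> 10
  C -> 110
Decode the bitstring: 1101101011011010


Decoding step by step:
Bits 110 -> C
Bits 110 -> C
Bits 10 -> G
Bits 110 -> C
Bits 110 -> C
Bits 10 -> G


Decoded message: CCGCCG


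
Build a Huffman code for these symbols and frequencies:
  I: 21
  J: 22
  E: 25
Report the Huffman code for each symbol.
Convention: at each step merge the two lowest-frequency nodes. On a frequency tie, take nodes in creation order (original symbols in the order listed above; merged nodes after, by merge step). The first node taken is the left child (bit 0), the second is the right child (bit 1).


Huffman tree construction:
Step 1: Merge I(21) + J(22) = 43
Step 2: Merge E(25) + (I+J)(43) = 68
Read each symbol's code off the tree from the root (left child = 0, right child = 1).

Codes:
  I: 10 (length 2)
  J: 11 (length 2)
  E: 0 (length 1)
Average code length: 111/68 = 1.6324 bits/symbol


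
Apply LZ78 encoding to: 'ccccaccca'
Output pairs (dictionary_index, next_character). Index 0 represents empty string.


LZ78 encoding steps:
Dictionary: {0: ''}
Step 1: w='' (idx 0), next='c' -> output (0, 'c'), add 'c' as idx 1
Step 2: w='c' (idx 1), next='c' -> output (1, 'c'), add 'cc' as idx 2
Step 3: w='c' (idx 1), next='a' -> output (1, 'a'), add 'ca' as idx 3
Step 4: w='cc' (idx 2), next='c' -> output (2, 'c'), add 'ccc' as idx 4
Step 5: w='' (idx 0), next='a' -> output (0, 'a'), add 'a' as idx 5


Encoded: [(0, 'c'), (1, 'c'), (1, 'a'), (2, 'c'), (0, 'a')]


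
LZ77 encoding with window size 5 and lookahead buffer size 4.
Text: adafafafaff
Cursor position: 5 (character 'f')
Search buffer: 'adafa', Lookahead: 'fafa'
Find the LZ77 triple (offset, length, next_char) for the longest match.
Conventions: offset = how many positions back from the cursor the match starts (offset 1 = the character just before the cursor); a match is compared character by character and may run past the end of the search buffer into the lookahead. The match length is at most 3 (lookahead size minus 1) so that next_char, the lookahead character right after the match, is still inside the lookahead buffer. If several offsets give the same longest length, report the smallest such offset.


Try each offset into the search buffer:
  offset=1 (pos 4, char 'a'): match length 0
  offset=2 (pos 3, char 'f'): match length 3
  offset=3 (pos 2, char 'a'): match length 0
  offset=4 (pos 1, char 'd'): match length 0
  offset=5 (pos 0, char 'a'): match length 0
Longest match has length 3 at offset 2.
next_char = character at position 5 + 3 = 8 -> 'a'

Best match: offset=2, length=3 (matching 'faf' starting at position 3)
LZ77 triple: (2, 3, 'a')


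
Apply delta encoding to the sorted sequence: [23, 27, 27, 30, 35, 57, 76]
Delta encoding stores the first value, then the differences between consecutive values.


First value: 23
Deltas:
  27 - 23 = 4
  27 - 27 = 0
  30 - 27 = 3
  35 - 30 = 5
  57 - 35 = 22
  76 - 57 = 19


Delta encoded: [23, 4, 0, 3, 5, 22, 19]


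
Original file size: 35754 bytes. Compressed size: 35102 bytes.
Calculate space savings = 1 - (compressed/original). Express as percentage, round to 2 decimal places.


ratio = compressed/original = 35102/35754 = 0.981764
savings = 1 - ratio = 1 - 0.981764 = 0.018236
as a percentage: 0.018236 * 100 = 1.82%

Space savings = 1 - 35102/35754 = 1.82%


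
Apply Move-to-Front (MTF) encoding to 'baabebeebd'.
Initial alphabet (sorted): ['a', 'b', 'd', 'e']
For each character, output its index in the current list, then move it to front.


MTF encoding:
'b': index 1 in ['a', 'b', 'd', 'e'] -> ['b', 'a', 'd', 'e']
'a': index 1 in ['b', 'a', 'd', 'e'] -> ['a', 'b', 'd', 'e']
'a': index 0 in ['a', 'b', 'd', 'e'] -> ['a', 'b', 'd', 'e']
'b': index 1 in ['a', 'b', 'd', 'e'] -> ['b', 'a', 'd', 'e']
'e': index 3 in ['b', 'a', 'd', 'e'] -> ['e', 'b', 'a', 'd']
'b': index 1 in ['e', 'b', 'a', 'd'] -> ['b', 'e', 'a', 'd']
'e': index 1 in ['b', 'e', 'a', 'd'] -> ['e', 'b', 'a', 'd']
'e': index 0 in ['e', 'b', 'a', 'd'] -> ['e', 'b', 'a', 'd']
'b': index 1 in ['e', 'b', 'a', 'd'] -> ['b', 'e', 'a', 'd']
'd': index 3 in ['b', 'e', 'a', 'd'] -> ['d', 'b', 'e', 'a']


Output: [1, 1, 0, 1, 3, 1, 1, 0, 1, 3]


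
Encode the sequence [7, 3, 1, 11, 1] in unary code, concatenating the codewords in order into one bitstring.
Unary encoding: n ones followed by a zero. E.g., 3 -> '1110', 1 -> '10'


Encode each number as n ones followed by a terminating 0:
  7 -> 11111110 (8 bits)
  3 -> 1110 (4 bits)
  1 -> 10 (2 bits)
  11 -> 111111111110 (12 bits)
  1 -> 10 (2 bits)
Total length = 8 + 4 + 2 + 12 + 2 = 28 bits.

Unary([7, 3, 1, 11, 1]) = 1111111011101011111111111010 (28 bits)


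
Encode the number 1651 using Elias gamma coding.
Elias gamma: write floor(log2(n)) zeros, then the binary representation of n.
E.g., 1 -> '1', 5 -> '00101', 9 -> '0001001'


num_bits = floor(log2(1651)) + 1 = 11
leading_zeros = num_bits - 1 = 10
binary(1651) = 11001110011

Elias gamma(1651) = '0000000000' + '11001110011' = 000000000011001110011 (21 bits)


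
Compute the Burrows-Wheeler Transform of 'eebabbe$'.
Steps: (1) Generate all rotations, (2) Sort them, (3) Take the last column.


Rotations (sorted):
  0: $eebabbe -> last char: e
  1: abbe$eeb -> last char: b
  2: babbe$ee -> last char: e
  3: bbe$eeba -> last char: a
  4: be$eebab -> last char: b
  5: e$eebabb -> last char: b
  6: ebabbe$e -> last char: e
  7: eebabbe$ -> last char: $


BWT = ebeabbe$


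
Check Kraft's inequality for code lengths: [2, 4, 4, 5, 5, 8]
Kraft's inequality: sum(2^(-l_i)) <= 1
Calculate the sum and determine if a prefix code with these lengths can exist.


Sum = 2^(-2) + 2^(-4) + 2^(-4) + 2^(-5) + 2^(-5) + 2^(-8)
    = 0.25 + 0.0625 + 0.0625 + 0.03125 + 0.03125 + 0.00390625
    = 113/256 = 0.44140625
Since 0.44140625 <= 1, Kraft's inequality IS satisfied.
A prefix code with these lengths CAN exist.

Kraft sum = 0.44140625. Satisfied.


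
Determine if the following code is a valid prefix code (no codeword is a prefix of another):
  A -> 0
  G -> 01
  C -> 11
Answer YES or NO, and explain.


Checking each pair (does one codeword prefix another?):
  A='0' vs G='01': prefix -- VIOLATION

NO -- this is NOT a valid prefix code. A (0) is a prefix of G (01).


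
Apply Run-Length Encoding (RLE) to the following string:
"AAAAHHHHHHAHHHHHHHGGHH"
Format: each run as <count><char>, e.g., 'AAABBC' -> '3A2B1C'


Scanning runs left to right:
  i=0: run of 'A' x 4 -> '4A'
  i=4: run of 'H' x 6 -> '6H'
  i=10: run of 'A' x 1 -> '1A'
  i=11: run of 'H' x 7 -> '7H'
  i=18: run of 'G' x 2 -> '2G'
  i=20: run of 'H' x 2 -> '2H'

RLE = 4A6H1A7H2G2H


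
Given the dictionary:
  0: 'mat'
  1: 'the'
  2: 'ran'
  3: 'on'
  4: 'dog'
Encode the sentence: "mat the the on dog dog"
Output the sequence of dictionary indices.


Look up each word in the dictionary:
  'mat' -> 0
  'the' -> 1
  'the' -> 1
  'on' -> 3
  'dog' -> 4
  'dog' -> 4

Encoded: [0, 1, 1, 3, 4, 4]


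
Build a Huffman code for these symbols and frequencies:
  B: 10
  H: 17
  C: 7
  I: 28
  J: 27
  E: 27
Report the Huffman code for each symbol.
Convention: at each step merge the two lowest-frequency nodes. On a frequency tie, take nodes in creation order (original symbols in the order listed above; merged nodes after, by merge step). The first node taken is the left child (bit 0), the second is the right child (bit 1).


Huffman tree construction:
Step 1: Merge C(7) + B(10) = 17
Step 2: Merge H(17) + (C+B)(17) = 34
Step 3: Merge J(27) + E(27) = 54
Step 4: Merge I(28) + (H+(C+B))(34) = 62
Step 5: Merge (J+E)(54) + (I+(H+(C+B)))(62) = 116
Read each symbol's code off the tree from the root (left child = 0, right child = 1).

Codes:
  B: 1111 (length 4)
  H: 110 (length 3)
  C: 1110 (length 4)
  I: 10 (length 2)
  J: 00 (length 2)
  E: 01 (length 2)
Average code length: 283/116 = 2.4397 bits/symbol


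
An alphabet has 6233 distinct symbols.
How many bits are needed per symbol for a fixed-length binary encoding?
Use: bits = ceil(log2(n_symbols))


log2(6233) = 12.6057
Bracket: 2^12 = 4096 < 6233 <= 2^13 = 8192
So ceil(log2(6233)) = 13

bits = ceil(log2(6233)) = ceil(12.6057) = 13 bits


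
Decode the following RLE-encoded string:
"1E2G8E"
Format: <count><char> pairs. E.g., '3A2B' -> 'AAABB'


Expanding each <count><char> pair:
  1E -> 'E'
  2G -> 'GG'
  8E -> 'EEEEEEEE'

Decoded = EGGEEEEEEEE


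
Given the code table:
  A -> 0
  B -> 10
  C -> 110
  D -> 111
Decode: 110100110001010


Decoding:
110 -> C
10 -> B
0 -> A
110 -> C
0 -> A
0 -> A
10 -> B
10 -> B


Result: CBACAABB


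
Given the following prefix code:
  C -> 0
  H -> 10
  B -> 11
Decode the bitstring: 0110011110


Decoding step by step:
Bits 0 -> C
Bits 11 -> B
Bits 0 -> C
Bits 0 -> C
Bits 11 -> B
Bits 11 -> B
Bits 0 -> C


Decoded message: CBCCBBC


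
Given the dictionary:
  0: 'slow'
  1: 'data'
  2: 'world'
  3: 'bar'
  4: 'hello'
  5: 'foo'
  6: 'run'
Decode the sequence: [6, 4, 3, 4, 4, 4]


Look up each index in the dictionary:
  6 -> 'run'
  4 -> 'hello'
  3 -> 'bar'
  4 -> 'hello'
  4 -> 'hello'
  4 -> 'hello'

Decoded: "run hello bar hello hello hello"


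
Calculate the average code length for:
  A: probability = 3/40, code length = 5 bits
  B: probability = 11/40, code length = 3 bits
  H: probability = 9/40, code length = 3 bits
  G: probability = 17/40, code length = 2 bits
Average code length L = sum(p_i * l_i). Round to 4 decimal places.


Weighted contributions p_i * l_i:
  A: (3/40) * 5 = 15/40
  B: (11/40) * 3 = 33/40
  H: (9/40) * 3 = 27/40
  G: (17/40) * 2 = 34/40
Sum = (15 + 33 + 27 + 34)/40 = 109/40

L = 109/40 = 2.7250 bits/symbol


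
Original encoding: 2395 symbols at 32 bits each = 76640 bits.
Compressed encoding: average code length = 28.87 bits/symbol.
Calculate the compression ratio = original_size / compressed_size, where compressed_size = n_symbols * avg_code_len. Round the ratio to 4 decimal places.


original_size = n_symbols * orig_bits = 2395 * 32 = 76640 bits
compressed_size = n_symbols * avg_code_len = 2395 * 28.87 = 69143.65 bits
ratio = original_size / compressed_size = 76640 / 69143.65 = 1.1084

Compression ratio = 1.1084


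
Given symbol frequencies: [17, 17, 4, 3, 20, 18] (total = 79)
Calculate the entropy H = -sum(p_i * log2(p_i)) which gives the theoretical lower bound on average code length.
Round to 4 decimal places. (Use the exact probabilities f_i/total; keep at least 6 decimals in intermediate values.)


Per-symbol terms -p_i * log2(p_i) with p_i = f_i/79:
  p = 17/79 = 0.215190: log2(p) = -2.216318, -p*log2(p) = 0.476929
  p = 17/79 = 0.215190: log2(p) = -2.216318, -p*log2(p) = 0.476929
  p = 4/79 = 0.050633: log2(p) = -4.303781, -p*log2(p) = 0.217913
  p = 3/79 = 0.037975: log2(p) = -4.718818, -p*log2(p) = 0.179196
  p = 20/79 = 0.253165: log2(p) = -1.981853, -p*log2(p) = 0.501735
  p = 18/79 = 0.227848: log2(p) = -2.133856, -p*log2(p) = 0.486195
H = 0.476929 + 0.476929 + 0.217913 + 0.179196 + 0.501735 + 0.486195 = 2.338897

H = 2.3389 bits/symbol


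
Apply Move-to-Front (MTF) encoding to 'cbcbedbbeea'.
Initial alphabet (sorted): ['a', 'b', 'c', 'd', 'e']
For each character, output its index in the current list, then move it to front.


MTF encoding:
'c': index 2 in ['a', 'b', 'c', 'd', 'e'] -> ['c', 'a', 'b', 'd', 'e']
'b': index 2 in ['c', 'a', 'b', 'd', 'e'] -> ['b', 'c', 'a', 'd', 'e']
'c': index 1 in ['b', 'c', 'a', 'd', 'e'] -> ['c', 'b', 'a', 'd', 'e']
'b': index 1 in ['c', 'b', 'a', 'd', 'e'] -> ['b', 'c', 'a', 'd', 'e']
'e': index 4 in ['b', 'c', 'a', 'd', 'e'] -> ['e', 'b', 'c', 'a', 'd']
'd': index 4 in ['e', 'b', 'c', 'a', 'd'] -> ['d', 'e', 'b', 'c', 'a']
'b': index 2 in ['d', 'e', 'b', 'c', 'a'] -> ['b', 'd', 'e', 'c', 'a']
'b': index 0 in ['b', 'd', 'e', 'c', 'a'] -> ['b', 'd', 'e', 'c', 'a']
'e': index 2 in ['b', 'd', 'e', 'c', 'a'] -> ['e', 'b', 'd', 'c', 'a']
'e': index 0 in ['e', 'b', 'd', 'c', 'a'] -> ['e', 'b', 'd', 'c', 'a']
'a': index 4 in ['e', 'b', 'd', 'c', 'a'] -> ['a', 'e', 'b', 'd', 'c']


Output: [2, 2, 1, 1, 4, 4, 2, 0, 2, 0, 4]


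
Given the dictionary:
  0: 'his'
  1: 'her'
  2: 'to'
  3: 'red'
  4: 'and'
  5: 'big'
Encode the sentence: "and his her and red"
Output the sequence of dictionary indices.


Look up each word in the dictionary:
  'and' -> 4
  'his' -> 0
  'her' -> 1
  'and' -> 4
  'red' -> 3

Encoded: [4, 0, 1, 4, 3]


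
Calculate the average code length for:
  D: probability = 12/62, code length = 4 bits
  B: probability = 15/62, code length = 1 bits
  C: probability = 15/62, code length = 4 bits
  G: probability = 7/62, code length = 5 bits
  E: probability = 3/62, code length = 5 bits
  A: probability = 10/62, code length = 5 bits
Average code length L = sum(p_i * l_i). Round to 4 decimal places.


Weighted contributions p_i * l_i:
  D: (12/62) * 4 = 48/62
  B: (15/62) * 1 = 15/62
  C: (15/62) * 4 = 60/62
  G: (7/62) * 5 = 35/62
  E: (3/62) * 5 = 15/62
  A: (10/62) * 5 = 50/62
Sum = (48 + 15 + 60 + 35 + 15 + 50)/62 = 223/62

L = 223/62 = 3.5968 bits/symbol


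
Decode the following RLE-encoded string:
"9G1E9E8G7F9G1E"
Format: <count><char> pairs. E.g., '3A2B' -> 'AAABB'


Expanding each <count><char> pair:
  9G -> 'GGGGGGGGG'
  1E -> 'E'
  9E -> 'EEEEEEEEE'
  8G -> 'GGGGGGGG'
  7F -> 'FFFFFFF'
  9G -> 'GGGGGGGGG'
  1E -> 'E'

Decoded = GGGGGGGGGEEEEEEEEEEGGGGGGGGFFFFFFFGGGGGGGGGE


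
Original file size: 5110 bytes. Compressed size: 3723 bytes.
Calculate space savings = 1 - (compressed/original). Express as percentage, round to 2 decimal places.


ratio = compressed/original = 3723/5110 = 0.728571
savings = 1 - ratio = 1 - 0.728571 = 0.271429
as a percentage: 0.271429 * 100 = 27.14%

Space savings = 1 - 3723/5110 = 27.14%


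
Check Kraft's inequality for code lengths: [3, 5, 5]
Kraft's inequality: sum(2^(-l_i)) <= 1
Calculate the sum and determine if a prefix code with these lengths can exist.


Sum = 2^(-3) + 2^(-5) + 2^(-5)
    = 0.125 + 0.03125 + 0.03125
    = 6/32 = 0.1875
Since 0.1875 <= 1, Kraft's inequality IS satisfied.
A prefix code with these lengths CAN exist.

Kraft sum = 0.1875. Satisfied.


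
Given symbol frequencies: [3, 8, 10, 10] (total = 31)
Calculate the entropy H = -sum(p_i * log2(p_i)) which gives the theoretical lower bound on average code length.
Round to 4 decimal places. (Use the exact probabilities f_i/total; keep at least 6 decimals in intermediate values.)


Per-symbol terms -p_i * log2(p_i) with p_i = f_i/31:
  p = 3/31 = 0.096774: log2(p) = -3.369234, -p*log2(p) = 0.326055
  p = 8/31 = 0.258065: log2(p) = -1.954196, -p*log2(p) = 0.504309
  p = 10/31 = 0.322581: log2(p) = -1.632268, -p*log2(p) = 0.526538
  p = 10/31 = 0.322581: log2(p) = -1.632268, -p*log2(p) = 0.526538
H = 0.326055 + 0.504309 + 0.526538 + 0.526538 = 1.883440

H = 1.8834 bits/symbol


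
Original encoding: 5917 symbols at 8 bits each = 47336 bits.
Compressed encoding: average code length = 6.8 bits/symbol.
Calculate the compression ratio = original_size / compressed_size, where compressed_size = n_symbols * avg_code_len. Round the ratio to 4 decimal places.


original_size = n_symbols * orig_bits = 5917 * 8 = 47336 bits
compressed_size = n_symbols * avg_code_len = 5917 * 6.8 = 40235.6 bits
ratio = original_size / compressed_size = 47336 / 40235.6 = 1.1765

Compression ratio = 1.1765


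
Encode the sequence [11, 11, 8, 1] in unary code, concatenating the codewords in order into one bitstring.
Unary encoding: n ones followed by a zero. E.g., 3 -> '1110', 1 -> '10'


Encode each number as n ones followed by a terminating 0:
  11 -> 111111111110 (12 bits)
  11 -> 111111111110 (12 bits)
  8 -> 111111110 (9 bits)
  1 -> 10 (2 bits)
Total length = 12 + 12 + 9 + 2 = 35 bits.

Unary([11, 11, 8, 1]) = 11111111111011111111111011111111010 (35 bits)


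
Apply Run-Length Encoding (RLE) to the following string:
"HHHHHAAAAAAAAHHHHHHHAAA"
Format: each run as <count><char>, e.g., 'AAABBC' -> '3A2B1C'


Scanning runs left to right:
  i=0: run of 'H' x 5 -> '5H'
  i=5: run of 'A' x 8 -> '8A'
  i=13: run of 'H' x 7 -> '7H'
  i=20: run of 'A' x 3 -> '3A'

RLE = 5H8A7H3A


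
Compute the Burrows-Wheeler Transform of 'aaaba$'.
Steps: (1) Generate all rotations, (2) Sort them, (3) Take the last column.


Rotations (sorted):
  0: $aaaba -> last char: a
  1: a$aaab -> last char: b
  2: aaaba$ -> last char: $
  3: aaba$a -> last char: a
  4: aba$aa -> last char: a
  5: ba$aaa -> last char: a


BWT = ab$aaa


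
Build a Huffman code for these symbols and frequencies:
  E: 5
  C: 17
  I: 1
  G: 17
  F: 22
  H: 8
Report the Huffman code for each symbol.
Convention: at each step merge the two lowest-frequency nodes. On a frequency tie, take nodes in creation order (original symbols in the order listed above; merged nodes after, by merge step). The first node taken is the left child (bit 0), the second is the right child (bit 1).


Huffman tree construction:
Step 1: Merge I(1) + E(5) = 6
Step 2: Merge (I+E)(6) + H(8) = 14
Step 3: Merge ((I+E)+H)(14) + C(17) = 31
Step 4: Merge G(17) + F(22) = 39
Step 5: Merge (((I+E)+H)+C)(31) + (G+F)(39) = 70
Read each symbol's code off the tree from the root (left child = 0, right child = 1).

Codes:
  E: 0001 (length 4)
  C: 01 (length 2)
  I: 0000 (length 4)
  G: 10 (length 2)
  F: 11 (length 2)
  H: 001 (length 3)
Average code length: 160/70 = 2.2857 bits/symbol


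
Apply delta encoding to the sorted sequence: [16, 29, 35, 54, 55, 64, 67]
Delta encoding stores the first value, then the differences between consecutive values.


First value: 16
Deltas:
  29 - 16 = 13
  35 - 29 = 6
  54 - 35 = 19
  55 - 54 = 1
  64 - 55 = 9
  67 - 64 = 3


Delta encoded: [16, 13, 6, 19, 1, 9, 3]


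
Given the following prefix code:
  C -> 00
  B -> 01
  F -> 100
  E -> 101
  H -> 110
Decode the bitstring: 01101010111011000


Decoding step by step:
Bits 01 -> B
Bits 101 -> E
Bits 01 -> B
Bits 01 -> B
Bits 110 -> H
Bits 110 -> H
Bits 00 -> C


Decoded message: BEBBHHC


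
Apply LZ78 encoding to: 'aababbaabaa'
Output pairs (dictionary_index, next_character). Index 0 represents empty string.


LZ78 encoding steps:
Dictionary: {0: ''}
Step 1: w='' (idx 0), next='a' -> output (0, 'a'), add 'a' as idx 1
Step 2: w='a' (idx 1), next='b' -> output (1, 'b'), add 'ab' as idx 2
Step 3: w='ab' (idx 2), next='b' -> output (2, 'b'), add 'abb' as idx 3
Step 4: w='a' (idx 1), next='a' -> output (1, 'a'), add 'aa' as idx 4
Step 5: w='' (idx 0), next='b' -> output (0, 'b'), add 'b' as idx 5
Step 6: w='aa' (idx 4), end of input -> output (4, '')


Encoded: [(0, 'a'), (1, 'b'), (2, 'b'), (1, 'a'), (0, 'b'), (4, '')]


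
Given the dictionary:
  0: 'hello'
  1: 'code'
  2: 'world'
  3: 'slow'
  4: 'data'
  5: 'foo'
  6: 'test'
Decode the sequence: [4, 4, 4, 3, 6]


Look up each index in the dictionary:
  4 -> 'data'
  4 -> 'data'
  4 -> 'data'
  3 -> 'slow'
  6 -> 'test'

Decoded: "data data data slow test"


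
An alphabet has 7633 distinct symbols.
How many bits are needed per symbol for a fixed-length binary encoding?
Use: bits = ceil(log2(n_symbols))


log2(7633) = 12.898
Bracket: 2^12 = 4096 < 7633 <= 2^13 = 8192
So ceil(log2(7633)) = 13

bits = ceil(log2(7633)) = ceil(12.898) = 13 bits


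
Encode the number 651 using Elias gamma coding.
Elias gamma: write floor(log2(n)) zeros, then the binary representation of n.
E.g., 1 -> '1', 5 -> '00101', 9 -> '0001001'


num_bits = floor(log2(651)) + 1 = 10
leading_zeros = num_bits - 1 = 9
binary(651) = 1010001011

Elias gamma(651) = '000000000' + '1010001011' = 0000000001010001011 (19 bits)


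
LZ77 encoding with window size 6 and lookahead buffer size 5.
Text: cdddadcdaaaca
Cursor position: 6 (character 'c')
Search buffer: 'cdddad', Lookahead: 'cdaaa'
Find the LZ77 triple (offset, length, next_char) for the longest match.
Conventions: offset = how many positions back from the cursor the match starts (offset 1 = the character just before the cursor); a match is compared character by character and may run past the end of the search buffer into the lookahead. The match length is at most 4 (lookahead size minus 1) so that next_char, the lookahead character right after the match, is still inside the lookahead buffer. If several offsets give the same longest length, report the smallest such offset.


Try each offset into the search buffer:
  offset=1 (pos 5, char 'd'): match length 0
  offset=2 (pos 4, char 'a'): match length 0
  offset=3 (pos 3, char 'd'): match length 0
  offset=4 (pos 2, char 'd'): match length 0
  offset=5 (pos 1, char 'd'): match length 0
  offset=6 (pos 0, char 'c'): match length 2
Longest match has length 2 at offset 6.
next_char = character at position 6 + 2 = 8 -> 'a'

Best match: offset=6, length=2 (matching 'cd' starting at position 0)
LZ77 triple: (6, 2, 'a')


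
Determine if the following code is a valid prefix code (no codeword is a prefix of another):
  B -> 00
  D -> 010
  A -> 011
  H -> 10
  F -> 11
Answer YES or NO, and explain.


Checking each pair (does one codeword prefix another?):
  B='00' vs D='010': no prefix
  B='00' vs A='011': no prefix
  B='00' vs H='10': no prefix
  B='00' vs F='11': no prefix
  D='010' vs B='00': no prefix
  D='010' vs A='011': no prefix
  D='010' vs H='10': no prefix
  D='010' vs F='11': no prefix
  A='011' vs B='00': no prefix
  A='011' vs D='010': no prefix
  A='011' vs H='10': no prefix
  A='011' vs F='11': no prefix
  H='10' vs B='00': no prefix
  H='10' vs D='010': no prefix
  H='10' vs A='011': no prefix
  H='10' vs F='11': no prefix
  F='11' vs B='00': no prefix
  F='11' vs D='010': no prefix
  F='11' vs A='011': no prefix
  F='11' vs H='10': no prefix
No violation found over all pairs.

YES -- this is a valid prefix code. No codeword is a prefix of any other codeword.


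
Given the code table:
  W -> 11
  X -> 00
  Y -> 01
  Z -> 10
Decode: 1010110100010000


Decoding:
10 -> Z
10 -> Z
11 -> W
01 -> Y
00 -> X
01 -> Y
00 -> X
00 -> X


Result: ZZWYXYXX
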